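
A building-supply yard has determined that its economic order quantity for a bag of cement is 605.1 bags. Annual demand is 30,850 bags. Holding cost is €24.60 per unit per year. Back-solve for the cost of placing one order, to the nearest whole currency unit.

S ≈ €146

The basic EOQ model gives Q* = √(2DS/H); rearrange for the unknown.
From Q* = √(2DS/H): S = Q*²H / (2D) = 605.1² × 24.6 / (2 × 30,850) = 145.9837.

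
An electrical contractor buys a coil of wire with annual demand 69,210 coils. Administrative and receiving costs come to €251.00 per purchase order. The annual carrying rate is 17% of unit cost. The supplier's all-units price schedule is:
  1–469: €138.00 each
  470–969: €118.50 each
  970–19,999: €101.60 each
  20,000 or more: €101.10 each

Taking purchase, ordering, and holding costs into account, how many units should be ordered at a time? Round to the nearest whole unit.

Q* ≈ 1,418 coils

Holding cost per unit per year at price C is H = 0.17·C.
Candidates are each tier's EOQ (if it falls in that tier) and each price-break quantity.
Tier 1 (€138.00): EOQ = 1216.9 exceeds tier's upper bound 469, so this tier is dominated.
Tier 2 (€118.50): EOQ = 1313.3 exceeds tier's upper bound 969, so this tier is dominated.
EOQ at €101.60 = 1418.3 (feasible in tier 3): TC = 69,210×€101.60 + (69,210/1418.3)×251 + (1418.3/2)×0.17×€101.60 = €7,056,232.70.
EOQ at €101.10 = 1421.8 < 20000, so use break Q=20000: TC = 69,210×€101.10 + (69,210/20000.0)×251 + (20000.0/2)×0.17×€101.10 = €7,169,869.59.
Lowest total cost is €7,056,232.70 at Q = 1418.3.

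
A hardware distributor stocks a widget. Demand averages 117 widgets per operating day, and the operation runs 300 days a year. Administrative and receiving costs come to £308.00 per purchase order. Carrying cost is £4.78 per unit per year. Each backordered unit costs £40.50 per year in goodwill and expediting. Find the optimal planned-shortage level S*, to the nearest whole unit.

Annual demand D = 117 × 300 = 35,100.
With planned backorders, Q* = √(2DS/H) · √((H+B)/B).
√(2DS/H) = √(2 × 35,100 × 308 / 4.78) = 2126.816.
√((H+B)/B) = √((4.78+40.5)/40.5) = 1.0574.
Q* ≈ 2248.825.
S* = Q* · H/(H+B) = 2248.825 × 4.78/45.28 ≈ 237.398.

S* ≈ 237 widgets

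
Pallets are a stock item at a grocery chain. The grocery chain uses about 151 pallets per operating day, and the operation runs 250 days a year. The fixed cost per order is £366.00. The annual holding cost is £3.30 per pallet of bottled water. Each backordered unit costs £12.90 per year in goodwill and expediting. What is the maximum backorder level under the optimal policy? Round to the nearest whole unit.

S* ≈ 661 pallets

Annual demand D = 151 × 250 = 37,750.
With planned backorders, Q* = √(2DS/H) · √((H+B)/B).
√(2DS/H) = √(2 × 37,750 × 366 / 3.3) = 2893.724.
√((H+B)/B) = √((3.3+12.9)/12.9) = 1.1206.
Q* ≈ 3242.797.
S* = Q* · H/(H+B) = 3242.797 × 3.3/16.2 ≈ 660.570.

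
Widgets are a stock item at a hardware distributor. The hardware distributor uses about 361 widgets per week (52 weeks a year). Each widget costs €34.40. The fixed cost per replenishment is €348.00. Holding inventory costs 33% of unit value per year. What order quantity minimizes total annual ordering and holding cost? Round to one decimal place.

Q* ≈ 1,072.8 widgets

Annual demand D = 361 × 52 = 18,772.
Holding cost H = 0.33 × €34.40 = €11.3520 per unit per year.
EOQ = √(2DS / H) = √(2 × 18,772 × 348 / 11.352).
= √(13,065,312 / 11.352) = √1,150,926.0042 ≈ 1072.812.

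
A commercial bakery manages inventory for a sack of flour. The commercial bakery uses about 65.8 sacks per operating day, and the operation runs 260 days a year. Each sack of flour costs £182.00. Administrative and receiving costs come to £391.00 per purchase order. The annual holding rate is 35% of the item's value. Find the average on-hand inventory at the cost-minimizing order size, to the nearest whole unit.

Average inventory ≈ 229 sacks

Annual demand D = 65.8 × 260 = 17,108.
Holding cost H = 0.35 × £182.00 = £63.7000 per unit per year.
The optimal lot size = √(2DS/H) = √(2 × 17,108 × 391 / 63.7) ≈ 458.28.
Average inventory = Q*/2 ≈ 458.28 / 2 = 229.141.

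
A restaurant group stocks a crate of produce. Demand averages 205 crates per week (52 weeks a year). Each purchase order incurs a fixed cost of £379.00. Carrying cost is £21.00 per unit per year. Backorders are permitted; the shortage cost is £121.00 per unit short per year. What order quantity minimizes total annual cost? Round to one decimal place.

Annual demand D = 205 × 52 = 10,660.
With planned backorders, Q* = √(2DS/H) · √((H+B)/B).
√(2DS/H) = √(2 × 10,660 × 379 / 21) = 620.303.
√((H+B)/B) = √((21+121)/121) = 1.0833.
Q* ≈ 671.978.

Q* ≈ 672.0 crates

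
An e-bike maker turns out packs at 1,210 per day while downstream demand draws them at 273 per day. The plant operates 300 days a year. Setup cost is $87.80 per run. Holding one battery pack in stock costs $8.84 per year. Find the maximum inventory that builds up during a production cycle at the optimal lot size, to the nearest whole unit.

I_max ≈ 1,122 packs

Annual demand D = 273 × 300 = 81,900.
Production build-up factor (1 − d/p) = 1 − 273/1,210 = 0.7744.
Q* = √(2DS / (H(1 − d/p))) = √(2 × 81,900 × 87.8 / (8.84 × 0.7744)).
= √(14,381,640 / 6.8455) ≈ 1449.442.
Maximum inventory = Q*(1 − d/p) = 1449.442 × 0.7744 ≈ 1122.419.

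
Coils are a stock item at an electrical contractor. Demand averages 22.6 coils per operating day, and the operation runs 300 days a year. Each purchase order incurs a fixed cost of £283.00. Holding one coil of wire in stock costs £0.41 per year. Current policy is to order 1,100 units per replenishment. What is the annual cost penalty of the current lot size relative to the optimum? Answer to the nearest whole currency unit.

Annual demand D = 22.6 × 300 = 6,780.
EOQ = √(2DS/H) = √(2 × 6,780 × 283 / 0.41) ≈ 3059.36.
Cost at Q* = (D/Q*)S + (Q*/2)H = √(2DSH) ≈ £1,254.34.
Cost at Q = 1,100: (6,780/1,100)×283 + (1,100/2)×0.41 = £1,744.31 + £225.50 = £1,969.81.
Excess = £1,969.81 − £1,254.34 = £715.47.

Extra cost ≈ £715 per year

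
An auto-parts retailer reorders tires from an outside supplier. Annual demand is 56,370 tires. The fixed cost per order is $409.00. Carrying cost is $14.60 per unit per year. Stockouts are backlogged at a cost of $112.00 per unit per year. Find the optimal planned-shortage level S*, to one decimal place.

S* ≈ 217.9 tires

With planned backorders, Q* = √(2DS/H) · √((H+B)/B).
√(2DS/H) = √(2 × 56,370 × 409 / 14.6) = 1777.151.
√((H+B)/B) = √((14.6+112)/112) = 1.0632.
Q* ≈ 1889.436.
S* = Q* · H/(H+B) = 1889.436 × 14.6/126.6 ≈ 217.897.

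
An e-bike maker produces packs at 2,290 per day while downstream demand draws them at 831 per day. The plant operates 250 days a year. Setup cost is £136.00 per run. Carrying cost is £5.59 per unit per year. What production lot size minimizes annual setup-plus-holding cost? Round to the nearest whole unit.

Annual demand D = 831 × 250 = 207,750.
Production build-up factor (1 − d/p) = 1 − 831/2,290 = 0.6371.
Q* = √(2DS / (H(1 − d/p))) = √(2 × 207,750 × 136 / (5.59 × 0.6371)).
= √(56,508,000 / 3.5615) ≈ 3983.265.

Q* ≈ 3,983 packs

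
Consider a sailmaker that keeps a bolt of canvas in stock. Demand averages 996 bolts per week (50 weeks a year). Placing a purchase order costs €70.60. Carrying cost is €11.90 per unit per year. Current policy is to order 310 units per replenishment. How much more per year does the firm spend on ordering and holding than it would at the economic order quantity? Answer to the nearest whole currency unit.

Extra cost ≈ €4,038 per year

Annual demand D = 996 × 50 = 49,800.
EOQ = √(2DS/H) = √(2 × 49,800 × 70.6 / 11.9) ≈ 768.70.
Cost at Q* = (D/Q*)S + (Q*/2)H = √(2DSH) ≈ €9,147.56.
Cost at Q = 310: (49,800/310)×70.6 + (310/2)×11.9 = €11,341.55 + €1,844.50 = €13,186.05.
Excess = €13,186.05 − €9,147.56 = €4,038.48.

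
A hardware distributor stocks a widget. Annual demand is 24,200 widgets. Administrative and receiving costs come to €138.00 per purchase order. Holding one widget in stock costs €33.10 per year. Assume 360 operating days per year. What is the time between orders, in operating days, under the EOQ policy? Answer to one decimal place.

T ≈ 6.7 days

Q* = √(2DS/H) = √(2 × 24,200 × 138 / 33.1) ≈ 449.21.
Cycle time = Q*/D × 360 = 449.21 / 24,200 × 360 ≈ 6.682 days.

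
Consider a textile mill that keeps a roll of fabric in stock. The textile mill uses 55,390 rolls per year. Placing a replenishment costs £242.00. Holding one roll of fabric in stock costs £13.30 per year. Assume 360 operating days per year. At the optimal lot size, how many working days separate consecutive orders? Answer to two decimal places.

T ≈ 9.23 days

The optimal lot size = √(2DS/H) = √(2 × 55,390 × 242 / 13.3) ≈ 1419.75.
Cycle time = Q*/D × 360 = 1419.75 / 55,390 × 360 ≈ 9.227 days.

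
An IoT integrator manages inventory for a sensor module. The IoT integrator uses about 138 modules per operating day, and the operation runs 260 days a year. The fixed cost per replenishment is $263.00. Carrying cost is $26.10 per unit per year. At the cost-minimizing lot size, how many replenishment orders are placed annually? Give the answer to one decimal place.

Annual demand D = 138 × 260 = 35,880.
Q* = √(2DS/H) = √(2 × 35,880 × 263 / 26.1) ≈ 850.35.
Orders per year = D / Q* = 35,880 / 850.35 ≈ 42.194.

N ≈ 42.2 orders per year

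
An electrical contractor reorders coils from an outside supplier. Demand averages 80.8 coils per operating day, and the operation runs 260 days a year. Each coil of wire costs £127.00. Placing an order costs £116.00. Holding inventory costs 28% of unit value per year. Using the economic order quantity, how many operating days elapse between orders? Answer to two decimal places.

Annual demand D = 80.8 × 260 = 21,008.
Holding cost H = 0.28 × £127.00 = £35.5600 per unit per year.
Q* = √(2DS/H) = √(2 × 21,008 × 116 / 35.56) ≈ 370.22.
Cycle time = Q*/D × 260 = 370.22 / 21,008 × 260 ≈ 4.582 days.

T ≈ 4.58 days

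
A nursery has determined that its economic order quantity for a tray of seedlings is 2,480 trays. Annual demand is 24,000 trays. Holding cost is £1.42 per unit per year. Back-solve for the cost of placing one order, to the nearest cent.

Invert the EOQ relation Q*² = 2DS/H.
From Q* = √(2DS/H): S = Q*²H / (2D) = 2,480² × 1.42 / (2 × 24,000) = 181.9493.

S ≈ £181.95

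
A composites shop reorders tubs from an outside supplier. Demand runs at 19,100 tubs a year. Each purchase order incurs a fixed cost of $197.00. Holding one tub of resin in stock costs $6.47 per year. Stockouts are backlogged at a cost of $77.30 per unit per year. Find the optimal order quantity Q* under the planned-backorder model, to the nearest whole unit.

Q* ≈ 1,123 tubs

With planned backorders, Q* = √(2DS/H) · √((H+B)/B).
√(2DS/H) = √(2 × 19,100 × 197 / 6.47) = 1078.481.
√((H+B)/B) = √((6.47+77.3)/77.3) = 1.0410.
Q* ≈ 1122.709.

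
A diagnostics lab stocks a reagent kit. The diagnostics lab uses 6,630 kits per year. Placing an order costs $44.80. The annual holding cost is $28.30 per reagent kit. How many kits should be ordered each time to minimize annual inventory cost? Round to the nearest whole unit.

EOQ = √(2DS / H) = √(2 × 6,630 × 44.8 / 28.3).
= √(594,048 / 28.3) = √20,991.0954 ≈ 144.883.

Q* ≈ 145 kits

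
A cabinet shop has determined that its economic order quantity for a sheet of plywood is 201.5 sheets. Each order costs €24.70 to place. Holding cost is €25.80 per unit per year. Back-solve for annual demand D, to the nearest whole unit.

Squaring Q* = √(2DS/H) gives Q*² = 2DS/H.
From Q* = √(2DS/H): D = Q*²H / (2S) = 201.5² × 25.8 / (2 × 24.7) = 21205.224.

D ≈ 21,205 sheets per year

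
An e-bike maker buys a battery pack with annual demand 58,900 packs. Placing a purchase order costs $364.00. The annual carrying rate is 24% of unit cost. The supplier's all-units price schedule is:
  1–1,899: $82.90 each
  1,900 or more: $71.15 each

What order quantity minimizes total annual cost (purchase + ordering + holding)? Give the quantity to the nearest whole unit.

Q* ≈ 1,900 packs

Holding cost per unit per year at price C is H = 0.24·C.
For each price level, check whether its EOQ is feasible; otherwise the best quantity at that price is the breakpoint.
EOQ at $82.90 = 1468.0 (feasible in tier 1): TC = 58,900×$82.90 + (58,900/1468.0)×364 + (1468.0/2)×0.24×$82.90 = $4,912,018.30.
EOQ at $71.15 = 1584.6 < 1900, so use break Q=1900: TC = 58,900×$71.15 + (58,900/1900.0)×364 + (1900.0/2)×0.24×$71.15 = $4,218,241.20.
Lowest total cost is $4,218,241.20 at Q = 1900.0.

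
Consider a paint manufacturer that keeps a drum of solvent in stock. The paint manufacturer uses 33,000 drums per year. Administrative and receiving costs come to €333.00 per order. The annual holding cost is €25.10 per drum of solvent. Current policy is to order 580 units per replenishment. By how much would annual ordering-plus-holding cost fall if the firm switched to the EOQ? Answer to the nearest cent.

EOQ = √(2DS/H) = √(2 × 33,000 × 333 / 25.1) ≈ 935.74.
Cost at Q* = (D/Q*)S + (Q*/2)H = √(2DSH) ≈ €23,487.18.
Cost at Q = 580: (33,000/580)×333 + (580/2)×25.1 = €18,946.55 + €7,279.00 = €26,225.55.
Excess = €26,225.55 − €23,487.18 = €2,738.37.

Extra cost ≈ €2,738.37 per year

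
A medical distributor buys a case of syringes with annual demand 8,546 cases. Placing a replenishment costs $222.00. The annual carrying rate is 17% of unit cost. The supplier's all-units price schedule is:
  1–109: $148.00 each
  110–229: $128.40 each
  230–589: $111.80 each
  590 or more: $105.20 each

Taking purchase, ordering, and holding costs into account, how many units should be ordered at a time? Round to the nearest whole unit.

Q* ≈ 590 cases

Holding cost per unit per year at price C is H = 0.17·C.
For each price level, check whether its EOQ is feasible; otherwise the best quantity at that price is the breakpoint.
Tier 1 ($148.00): EOQ = 388.3 exceeds tier's upper bound 109, so this tier is dominated.
Tier 2 ($128.40): EOQ = 416.9 exceeds tier's upper bound 229, so this tier is dominated.
EOQ at $111.80 = 446.8 (feasible in tier 3): TC = 8,546×$111.80 + (8,546/446.8)×222 + (446.8/2)×0.17×$111.80 = $963,934.96.
EOQ at $105.20 = 460.6 < 590, so use break Q=590: TC = 8,546×$105.20 + (8,546/590.0)×222 + (590.0/2)×0.17×$105.20 = $907,530.59.
Lowest total cost is $907,530.59 at Q = 590.0.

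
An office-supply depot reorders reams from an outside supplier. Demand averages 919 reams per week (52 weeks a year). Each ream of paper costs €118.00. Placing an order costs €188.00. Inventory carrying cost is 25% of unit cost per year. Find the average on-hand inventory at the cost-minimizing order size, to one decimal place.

Annual demand D = 919 × 52 = 47,788.
Holding cost H = 0.25 × €118.00 = €29.5000 per unit per year.
EOQ = √(2DS/H) = √(2 × 47,788 × 188 / 29.5) ≈ 780.45.
Average inventory = Q*/2 ≈ 780.45 / 2 = 390.223.

Average inventory ≈ 390.2 reams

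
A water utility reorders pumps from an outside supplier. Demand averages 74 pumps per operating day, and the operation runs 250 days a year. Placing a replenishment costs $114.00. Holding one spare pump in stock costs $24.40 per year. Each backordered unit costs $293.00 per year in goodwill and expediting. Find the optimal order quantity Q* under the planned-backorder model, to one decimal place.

Annual demand D = 74 × 250 = 18,500.
With planned backorders, Q* = √(2DS/H) · √((H+B)/B).
√(2DS/H) = √(2 × 18,500 × 114 / 24.4) = 415.775.
√((H+B)/B) = √((24.4+293)/293) = 1.0408.
Q* ≈ 432.741.

Q* ≈ 432.7 pumps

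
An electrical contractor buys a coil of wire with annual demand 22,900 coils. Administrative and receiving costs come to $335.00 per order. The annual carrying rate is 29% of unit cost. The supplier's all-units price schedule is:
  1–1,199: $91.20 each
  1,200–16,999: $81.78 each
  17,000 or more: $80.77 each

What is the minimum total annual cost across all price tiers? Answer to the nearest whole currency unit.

Holding cost per unit per year at price C is H = 0.29·C.
Evaluate total cost at each tier's feasible EOQ or, if the EOQ is below the tier, at the tier's minimum quantity.
EOQ at $91.20 = 761.7 (feasible in tier 1): TC = 22,900×$91.20 + (22,900/761.7)×335 + (761.7/2)×0.29×$91.20 = $2,108,624.27.
EOQ at $81.78 = 804.3 < 1200, so use break Q=1200: TC = 22,900×$81.78 + (22,900/1200.0)×335 + (1200.0/2)×0.29×$81.78 = $1,893,384.64.
EOQ at $80.77 = 809.3 < 17000, so use break Q=17000: TC = 22,900×$80.77 + (22,900/17000.0)×335 + (17000.0/2)×0.29×$80.77 = $2,049,182.31.
Lowest total cost among the candidates is at Q = 1200.0.

TC* ≈ $1,893,385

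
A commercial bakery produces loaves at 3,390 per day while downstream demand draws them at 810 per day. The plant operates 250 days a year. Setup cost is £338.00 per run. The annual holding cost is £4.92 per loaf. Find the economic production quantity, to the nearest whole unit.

Q* ≈ 6,046 loaves

Annual demand D = 810 × 250 = 202,500.
Production build-up factor (1 − d/p) = 1 − 810/3,390 = 0.7611.
Q* = √(2DS / (H(1 − d/p))) = √(2 × 202,500 × 338 / (4.92 × 0.7611)).
= √(136,890,000 / 3.7444) ≈ 6046.350.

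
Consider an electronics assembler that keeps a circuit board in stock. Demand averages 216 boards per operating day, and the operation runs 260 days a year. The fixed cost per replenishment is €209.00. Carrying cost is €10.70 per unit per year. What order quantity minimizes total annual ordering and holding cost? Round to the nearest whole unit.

Q* ≈ 1,481 boards

Annual demand D = 216 × 260 = 56,160.
EOQ = √(2DS / H) = √(2 × 56,160 × 209 / 10.7).
= √(23,474,880 / 10.7) = √2,193,914.0187 ≈ 1481.187.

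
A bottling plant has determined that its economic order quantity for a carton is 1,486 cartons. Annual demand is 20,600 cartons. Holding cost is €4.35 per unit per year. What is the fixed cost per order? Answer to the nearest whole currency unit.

The basic EOQ model gives Q* = √(2DS/H); rearrange for the unknown.
From Q* = √(2DS/H): S = Q*²H / (2D) = 1,486² × 4.35 / (2 × 20,600) = 233.1469.

S ≈ €233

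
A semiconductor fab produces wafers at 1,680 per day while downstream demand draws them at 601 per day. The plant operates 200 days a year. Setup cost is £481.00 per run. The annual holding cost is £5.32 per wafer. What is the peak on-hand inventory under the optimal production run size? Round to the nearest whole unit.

I_max ≈ 3,736 wafers

Annual demand D = 601 × 200 = 120,200.
Production build-up factor (1 − d/p) = 1 − 601/1,680 = 0.6423.
Q* = √(2DS / (H(1 − d/p))) = √(2 × 120,200 × 481 / (5.32 × 0.6423)).
= √(115,632,400 / 3.4168) ≈ 5817.386.
Maximum inventory = Q*(1 − d/p) = 5817.386 × 0.6423 ≈ 3736.285.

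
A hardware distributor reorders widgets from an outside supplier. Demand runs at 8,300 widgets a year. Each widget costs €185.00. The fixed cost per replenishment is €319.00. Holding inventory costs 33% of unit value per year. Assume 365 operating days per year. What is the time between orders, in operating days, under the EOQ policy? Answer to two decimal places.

T ≈ 12.95 days

Holding cost H = 0.33 × €185.00 = €61.0500 per unit per year.
EOQ = √(2DS/H) = √(2 × 8,300 × 319 / 61.05) ≈ 294.51.
Cycle time = Q*/D × 365 = 294.51 / 8,300 × 365 ≈ 12.952 days.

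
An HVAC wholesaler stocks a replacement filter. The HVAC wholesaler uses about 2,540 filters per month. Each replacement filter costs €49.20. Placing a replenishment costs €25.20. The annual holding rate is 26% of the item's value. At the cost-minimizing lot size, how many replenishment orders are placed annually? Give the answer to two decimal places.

N ≈ 87.96 orders per year

Annual demand D = 2,540 × 12 = 30,480.
Holding cost H = 0.26 × €49.20 = €12.7920 per unit per year.
Q* = √(2DS/H) = √(2 × 30,480 × 25.2 / 12.792) ≈ 346.54.
Orders per year = D / Q* = 30,480 / 346.54 ≈ 87.955.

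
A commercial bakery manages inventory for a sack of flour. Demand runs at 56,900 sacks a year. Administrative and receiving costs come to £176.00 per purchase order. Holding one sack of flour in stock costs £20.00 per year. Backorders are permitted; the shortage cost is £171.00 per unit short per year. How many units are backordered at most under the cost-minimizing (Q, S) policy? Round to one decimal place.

S* ≈ 110.7 sacks

With planned backorders, Q* = √(2DS/H) · √((H+B)/B).
√(2DS/H) = √(2 × 56,900 × 176 / 20) = 1000.720.
√((H+B)/B) = √((20+171)/171) = 1.0569.
Q* ≈ 1057.624.
S* = Q* · H/(H+B) = 1057.624 × 20/191 ≈ 110.746.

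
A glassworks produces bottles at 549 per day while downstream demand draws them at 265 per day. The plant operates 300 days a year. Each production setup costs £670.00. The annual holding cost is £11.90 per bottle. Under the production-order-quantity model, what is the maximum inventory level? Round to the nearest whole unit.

I_max ≈ 2,152 bottles

Annual demand D = 265 × 300 = 79,500.
Production build-up factor (1 − d/p) = 1 − 265/549 = 0.5173.
Q* = √(2DS / (H(1 − d/p))) = √(2 × 79,500 × 670 / (11.9 × 0.5173)).
= √(106,530,000 / 6.1559) ≈ 4159.963.
Maximum inventory = Q*(1 − d/p) = 4159.963 × 0.5173 ≈ 2151.966.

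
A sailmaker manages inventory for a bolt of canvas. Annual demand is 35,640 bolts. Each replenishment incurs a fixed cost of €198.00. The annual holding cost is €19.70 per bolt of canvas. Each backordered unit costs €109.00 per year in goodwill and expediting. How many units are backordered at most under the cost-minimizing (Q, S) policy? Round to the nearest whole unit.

With planned backorders, Q* = √(2DS/H) · √((H+B)/B).
√(2DS/H) = √(2 × 35,640 × 198 / 19.7) = 846.415.
√((H+B)/B) = √((19.7+109)/109) = 1.0866.
Q* ≈ 919.728.
S* = Q* · H/(H+B) = 919.728 × 19.7/128.7 ≈ 140.782.

S* ≈ 141 bolts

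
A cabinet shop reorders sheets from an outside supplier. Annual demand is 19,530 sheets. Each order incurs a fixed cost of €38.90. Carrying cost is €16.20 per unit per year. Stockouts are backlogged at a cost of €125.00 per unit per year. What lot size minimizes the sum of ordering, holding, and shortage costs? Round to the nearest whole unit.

With planned backorders, Q* = √(2DS/H) · √((H+B)/B).
√(2DS/H) = √(2 × 19,530 × 38.9 / 16.2) = 306.255.
√((H+B)/B) = √((16.2+125)/125) = 1.0628.
Q* ≈ 325.496.

Q* ≈ 325 sheets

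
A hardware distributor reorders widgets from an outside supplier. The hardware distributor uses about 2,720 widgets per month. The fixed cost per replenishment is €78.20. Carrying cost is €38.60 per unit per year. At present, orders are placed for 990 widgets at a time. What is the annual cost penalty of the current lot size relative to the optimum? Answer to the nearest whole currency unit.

Annual demand D = 2,720 × 12 = 32,640.
EOQ = √(2DS/H) = √(2 × 32,640 × 78.2 / 38.6) ≈ 363.66.
Cost at Q* = (D/Q*)S + (Q*/2)H = √(2DSH) ≈ €14,037.41.
Cost at Q = 990: (32,640/990)×78.2 + (990/2)×38.6 = €2,578.23 + €19,107.00 = €21,685.23.
Excess = €21,685.23 − €14,037.41 = €7,647.82.

Extra cost ≈ €7,648 per year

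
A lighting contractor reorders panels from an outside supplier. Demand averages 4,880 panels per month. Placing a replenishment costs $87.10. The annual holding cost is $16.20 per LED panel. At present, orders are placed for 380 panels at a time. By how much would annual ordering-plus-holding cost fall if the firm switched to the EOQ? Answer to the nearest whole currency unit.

Annual demand D = 4,880 × 12 = 58,560.
EOQ = √(2DS/H) = √(2 × 58,560 × 87.1 / 16.2) ≈ 793.54.
Cost at Q* = (D/Q*)S + (Q*/2)H = √(2DSH) ≈ $12,855.30.
Cost at Q = 380: (58,560/380)×87.1 + (380/2)×16.2 = $13,422.57 + $3,078.00 = $16,500.57.
Excess = $16,500.57 − $12,855.30 = $3,645.27.

Extra cost ≈ $3,645 per year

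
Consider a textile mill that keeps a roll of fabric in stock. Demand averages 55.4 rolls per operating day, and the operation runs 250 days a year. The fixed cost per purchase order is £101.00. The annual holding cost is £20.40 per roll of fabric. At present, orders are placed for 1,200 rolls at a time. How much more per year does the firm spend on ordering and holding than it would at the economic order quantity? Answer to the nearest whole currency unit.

Extra cost ≈ £5,851 per year

Annual demand D = 55.4 × 250 = 13,850.
EOQ = √(2DS/H) = √(2 × 13,850 × 101 / 20.4) ≈ 370.33.
Cost at Q* = (D/Q*)S + (Q*/2)H = √(2DSH) ≈ £7,554.67.
Cost at Q = 1,200: (13,850/1,200)×101 + (1,200/2)×20.4 = £1,165.71 + £12,240.00 = £13,405.71.
Excess = £13,405.71 − £7,554.67 = £5,851.04.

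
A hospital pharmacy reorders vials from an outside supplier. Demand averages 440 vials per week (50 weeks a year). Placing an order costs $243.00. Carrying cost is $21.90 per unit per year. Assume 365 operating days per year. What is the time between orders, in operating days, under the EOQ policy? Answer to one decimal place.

T ≈ 11.6 days

Annual demand D = 440 × 50 = 22,000.
The optimal lot size = √(2DS/H) = √(2 × 22,000 × 243 / 21.9) ≈ 698.73.
Cycle time = Q*/D × 365 = 698.73 / 22,000 × 365 ≈ 11.593 days.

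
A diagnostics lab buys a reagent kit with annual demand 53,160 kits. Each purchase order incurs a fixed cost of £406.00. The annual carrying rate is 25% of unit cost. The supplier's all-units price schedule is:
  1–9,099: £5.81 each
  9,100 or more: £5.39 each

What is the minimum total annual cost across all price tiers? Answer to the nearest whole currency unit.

TC* ≈ £295,035

Holding cost per unit per year at price C is H = 0.25·C.
Evaluate total cost at each tier's feasible EOQ or, if the EOQ is below the tier, at the tier's minimum quantity.
EOQ at £5.81 = 5451.5 (feasible in tier 1): TC = 53,160×£5.81 + (53,160/5451.5)×406 + (5451.5/2)×0.25×£5.81 = £316,777.84.
EOQ at £5.39 = 5659.9 < 9100, so use break Q=9100: TC = 53,160×£5.39 + (53,160/9100.0)×406 + (9100.0/2)×0.25×£5.39 = £295,035.28.
Lowest total cost among the candidates is at Q = 9100.0.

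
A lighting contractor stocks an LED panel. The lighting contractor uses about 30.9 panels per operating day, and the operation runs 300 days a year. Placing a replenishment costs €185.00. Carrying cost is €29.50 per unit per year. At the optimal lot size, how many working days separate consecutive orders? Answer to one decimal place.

T ≈ 11.0 days

Annual demand D = 30.9 × 300 = 9,270.
Q* = √(2DS/H) = √(2 × 9,270 × 185 / 29.5) ≈ 340.98.
Cycle time = Q*/D × 300 = 340.98 / 9,270 × 300 ≈ 11.035 days.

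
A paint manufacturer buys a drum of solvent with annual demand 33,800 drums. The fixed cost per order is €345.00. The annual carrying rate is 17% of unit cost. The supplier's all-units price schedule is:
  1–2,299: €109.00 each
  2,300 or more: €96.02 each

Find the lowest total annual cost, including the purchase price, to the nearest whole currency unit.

Holding cost per unit per year at price C is H = 0.17·C.
Candidates are each tier's EOQ (if it falls in that tier) and each price-break quantity.
EOQ at €109.00 = 1121.9 (feasible in tier 1): TC = 33,800×€109.00 + (33,800/1121.9)×345 + (1121.9/2)×0.17×€109.00 = €3,704,988.38.
EOQ at €96.02 = 1195.3 < 2300, so use break Q=2300: TC = 33,800×€96.02 + (33,800/2300.0)×345 + (2300.0/2)×0.17×€96.02 = €3,269,317.91.
Lowest total cost among the candidates is at Q = 2300.0.

TC* ≈ €3,269,318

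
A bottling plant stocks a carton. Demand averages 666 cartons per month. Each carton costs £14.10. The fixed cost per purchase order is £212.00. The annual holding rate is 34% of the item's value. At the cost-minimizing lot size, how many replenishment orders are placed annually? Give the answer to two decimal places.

N ≈ 9.51 orders per year

Annual demand D = 666 × 12 = 7,992.
Holding cost H = 0.34 × £14.10 = £4.7940 per unit per year.
The optimal lot size = √(2DS/H) = √(2 × 7,992 × 212 / 4.794) ≈ 840.74.
Orders per year = D / Q* = 7,992 / 840.74 ≈ 9.506.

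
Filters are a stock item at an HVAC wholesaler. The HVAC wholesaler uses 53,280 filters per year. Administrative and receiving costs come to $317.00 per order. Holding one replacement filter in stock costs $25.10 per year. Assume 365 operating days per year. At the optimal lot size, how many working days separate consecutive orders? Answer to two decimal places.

EOQ = √(2DS/H) = √(2 × 53,280 × 317 / 25.1) ≈ 1160.09.
Cycle time = Q*/D × 365 = 1160.09 / 53,280 × 365 ≈ 7.947 days.

T ≈ 7.95 days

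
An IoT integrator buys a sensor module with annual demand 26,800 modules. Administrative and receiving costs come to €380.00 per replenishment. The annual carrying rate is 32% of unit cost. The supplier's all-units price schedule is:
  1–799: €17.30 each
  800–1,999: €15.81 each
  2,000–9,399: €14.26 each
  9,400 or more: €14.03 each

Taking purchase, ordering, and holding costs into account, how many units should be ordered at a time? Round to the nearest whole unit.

Q* ≈ 2,113 modules

Holding cost per unit per year at price C is H = 0.32·C.
Candidates are each tier's EOQ (if it falls in that tier) and each price-break quantity.
Tier 1 (€17.30): EOQ = 1918.1 exceeds tier's upper bound 799, so this tier is dominated.
Tier 2 (€15.81): EOQ = 2006.5 exceeds tier's upper bound 1999, so this tier is dominated.
EOQ at €14.26 = 2112.7 (feasible in tier 3): TC = 26,800×€14.26 + (26,800/2112.7)×380 + (2112.7/2)×0.32×€14.26 = €391,808.71.
EOQ at €14.03 = 2130.0 < 9400, so use break Q=9400: TC = 26,800×€14.03 + (26,800/9400.0)×380 + (9400.0/2)×0.32×€14.03 = €398,188.52.
Lowest total cost is €391,808.71 at Q = 2112.7.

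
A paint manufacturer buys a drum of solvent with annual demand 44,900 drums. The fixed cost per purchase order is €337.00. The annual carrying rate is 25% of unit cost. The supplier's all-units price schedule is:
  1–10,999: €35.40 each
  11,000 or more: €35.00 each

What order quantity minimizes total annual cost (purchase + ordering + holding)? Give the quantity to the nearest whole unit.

Holding cost per unit per year at price C is H = 0.25·C.
Evaluate total cost at each tier's feasible EOQ or, if the EOQ is below the tier, at the tier's minimum quantity.
EOQ at €35.40 = 1849.2 (feasible in tier 1): TC = 44,900×€35.40 + (44,900/1849.2)×337 + (1849.2/2)×0.25×€35.40 = €1,605,825.33.
EOQ at €35.00 = 1859.7 < 11000, so use break Q=11000: TC = 44,900×€35.00 + (44,900/11000.0)×337 + (11000.0/2)×0.25×€35.00 = €1,621,000.57.
Lowest total cost is €1,605,825.33 at Q = 1849.2.

Q* ≈ 1,849 drums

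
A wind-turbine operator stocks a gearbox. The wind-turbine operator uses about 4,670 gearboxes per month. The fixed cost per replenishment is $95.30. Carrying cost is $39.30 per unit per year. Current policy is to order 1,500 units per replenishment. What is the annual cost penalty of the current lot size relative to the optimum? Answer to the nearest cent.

Extra cost ≈ $12,547.07 per year

Annual demand D = 4,670 × 12 = 56,040.
EOQ = √(2DS/H) = √(2 × 56,040 × 95.3 / 39.3) ≈ 521.33.
Cost at Q* = (D/Q*)S + (Q*/2)H = √(2DSH) ≈ $20,488.34.
Cost at Q = 1,500: (56,040/1,500)×95.3 + (1,500/2)×39.3 = $3,560.41 + $29,475.00 = $33,035.41.
Excess = $33,035.41 − $20,488.34 = $12,547.07.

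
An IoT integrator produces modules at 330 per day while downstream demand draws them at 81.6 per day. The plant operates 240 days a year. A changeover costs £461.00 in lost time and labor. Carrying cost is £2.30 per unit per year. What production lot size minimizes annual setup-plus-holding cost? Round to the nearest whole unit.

Q* ≈ 3,229 modules

Annual demand D = 81.6 × 240 = 19,584.
Production build-up factor (1 − d/p) = 1 − 81.6/330 = 0.7527.
Q* = √(2DS / (H(1 − d/p))) = √(2 × 19,584 × 461 / (2.3 × 0.7527)).
= √(18,056,448 / 1.7313) ≈ 3229.486.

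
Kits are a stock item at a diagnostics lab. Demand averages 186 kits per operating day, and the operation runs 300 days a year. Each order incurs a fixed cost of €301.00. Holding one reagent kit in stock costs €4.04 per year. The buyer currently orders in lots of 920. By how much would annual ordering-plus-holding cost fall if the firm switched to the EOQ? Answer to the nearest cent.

Extra cost ≈ €8,465.24 per year

Annual demand D = 186 × 300 = 55,800.
EOQ = √(2DS/H) = √(2 × 55,800 × 301 / 4.04) ≈ 2883.53.
Cost at Q* = (D/Q*)S + (Q*/2)H = √(2DSH) ≈ €11,649.47.
Cost at Q = 920: (55,800/920)×301 + (920/2)×4.04 = €18,256.30 + €1,858.40 = €20,114.70.
Excess = €20,114.70 − €11,649.47 = €8,465.24.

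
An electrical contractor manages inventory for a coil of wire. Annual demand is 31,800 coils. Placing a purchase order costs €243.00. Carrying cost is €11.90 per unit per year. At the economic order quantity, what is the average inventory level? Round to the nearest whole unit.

Q* = √(2DS/H) = √(2 × 31,800 × 243 / 11.9) ≈ 1139.62.
Average inventory = Q*/2 ≈ 1139.62 / 2 = 569.808.

Average inventory ≈ 570 coils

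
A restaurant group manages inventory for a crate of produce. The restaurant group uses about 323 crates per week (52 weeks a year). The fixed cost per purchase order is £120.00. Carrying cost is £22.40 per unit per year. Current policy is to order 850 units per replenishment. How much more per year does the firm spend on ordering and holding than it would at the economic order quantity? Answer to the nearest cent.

Extra cost ≈ £2,388.82 per year

Annual demand D = 323 × 52 = 16,796.
EOQ = √(2DS/H) = √(2 × 16,796 × 120 / 22.4) ≈ 424.21.
Cost at Q* = (D/Q*)S + (Q*/2)H = √(2DSH) ≈ £9,502.38.
Cost at Q = 850: (16,796/850)×120 + (850/2)×22.4 = £2,371.20 + £9,520.00 = £11,891.20.
Excess = £11,891.20 − £9,502.38 = £2,388.82.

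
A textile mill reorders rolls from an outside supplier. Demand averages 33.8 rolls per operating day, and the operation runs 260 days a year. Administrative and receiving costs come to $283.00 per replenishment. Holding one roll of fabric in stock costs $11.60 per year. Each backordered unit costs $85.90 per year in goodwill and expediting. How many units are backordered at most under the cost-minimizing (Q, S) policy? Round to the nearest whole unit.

Annual demand D = 33.8 × 260 = 8,788.
With planned backorders, Q* = √(2DS/H) · √((H+B)/B).
√(2DS/H) = √(2 × 8,788 × 283 / 11.6) = 654.823.
√((H+B)/B) = √((11.6+85.9)/85.9) = 1.0654.
Q* ≈ 697.638.
S* = Q* · H/(H+B) = 697.638 × 11.6/97.5 ≈ 83.001.

S* ≈ 83 rolls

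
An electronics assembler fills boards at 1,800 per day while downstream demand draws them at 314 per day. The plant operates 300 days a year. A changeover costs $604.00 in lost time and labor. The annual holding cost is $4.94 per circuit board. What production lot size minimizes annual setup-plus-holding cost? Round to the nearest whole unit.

Annual demand D = 314 × 300 = 94,200.
Production build-up factor (1 − d/p) = 1 − 314/1,800 = 0.8256.
Q* = √(2DS / (H(1 − d/p))) = √(2 × 94,200 × 604 / (4.94 × 0.8256)).
= √(113,793,600 / 4.0782) ≈ 5282.291.

Q* ≈ 5,282 boards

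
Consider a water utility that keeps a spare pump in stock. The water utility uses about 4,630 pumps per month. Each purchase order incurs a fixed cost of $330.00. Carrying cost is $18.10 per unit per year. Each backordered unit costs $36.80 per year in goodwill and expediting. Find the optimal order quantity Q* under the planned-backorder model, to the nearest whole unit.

Annual demand D = 4,630 × 12 = 55,560.
With planned backorders, Q* = √(2DS/H) · √((H+B)/B).
√(2DS/H) = √(2 × 55,560 × 330 / 18.1) = 1423.357.
√((H+B)/B) = √((18.1+36.8)/36.8) = 1.2214.
Q* ≈ 1738.505.

Q* ≈ 1,739 pumps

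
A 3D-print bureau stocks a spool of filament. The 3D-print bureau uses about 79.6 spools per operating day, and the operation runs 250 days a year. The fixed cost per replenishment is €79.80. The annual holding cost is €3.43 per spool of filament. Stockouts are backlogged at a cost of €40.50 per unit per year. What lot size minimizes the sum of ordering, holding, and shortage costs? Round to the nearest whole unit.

Annual demand D = 79.6 × 250 = 19,900.
With planned backorders, Q* = √(2DS/H) · √((H+B)/B).
√(2DS/H) = √(2 × 19,900 × 79.8 / 3.43) = 962.268.
√((H+B)/B) = √((3.43+40.5)/40.5) = 1.0415.
Q* ≈ 1002.188.

Q* ≈ 1,002 spools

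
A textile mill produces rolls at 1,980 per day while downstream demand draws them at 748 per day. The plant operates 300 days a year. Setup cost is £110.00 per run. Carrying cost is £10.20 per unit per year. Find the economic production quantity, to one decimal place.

Annual demand D = 748 × 300 = 224,400.
Production build-up factor (1 − d/p) = 1 − 748/1,980 = 0.6222.
Q* = √(2DS / (H(1 − d/p))) = √(2 × 224,400 × 110 / (10.2 × 0.6222)).
= √(49,368,000 / 6.3467) ≈ 2789.009.

Q* ≈ 2,789.0 rolls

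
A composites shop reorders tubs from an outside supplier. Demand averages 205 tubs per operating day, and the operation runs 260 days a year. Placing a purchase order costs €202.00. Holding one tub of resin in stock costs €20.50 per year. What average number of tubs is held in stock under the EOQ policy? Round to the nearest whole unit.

Annual demand D = 205 × 260 = 53,300.
The optimal lot size = √(2DS/H) = √(2 × 53,300 × 202 / 20.5) ≈ 1024.89.
Average inventory = Q*/2 ≈ 1024.89 / 2 = 512.445.

Average inventory ≈ 512 tubs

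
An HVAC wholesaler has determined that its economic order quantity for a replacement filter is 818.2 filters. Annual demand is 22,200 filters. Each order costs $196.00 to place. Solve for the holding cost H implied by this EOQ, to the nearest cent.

H ≈ $13.00

The basic EOQ model gives Q* = √(2DS/H); rearrange for the unknown.
From Q* = √(2DS/H): H = 2DS / Q*² = 2 × 22,200 × 196 / 818.2² = 12.9993.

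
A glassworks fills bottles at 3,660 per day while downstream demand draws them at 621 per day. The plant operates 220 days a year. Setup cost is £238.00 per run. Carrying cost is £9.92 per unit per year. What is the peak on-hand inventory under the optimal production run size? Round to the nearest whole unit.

Annual demand D = 621 × 220 = 136,620.
Production build-up factor (1 − d/p) = 1 − 621/3,660 = 0.8303.
Q* = √(2DS / (H(1 − d/p))) = √(2 × 136,620 × 238 / (9.92 × 0.8303)).
= √(65,031,120 / 8.2369) ≈ 2809.830.
Maximum inventory = Q*(1 − d/p) = 2809.830 × 0.8303 ≈ 2333.080.

I_max ≈ 2,333 bottles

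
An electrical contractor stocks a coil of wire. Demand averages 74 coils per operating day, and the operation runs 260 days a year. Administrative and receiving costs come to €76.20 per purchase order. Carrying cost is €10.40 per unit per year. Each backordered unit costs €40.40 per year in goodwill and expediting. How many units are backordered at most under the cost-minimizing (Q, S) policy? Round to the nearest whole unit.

Annual demand D = 74 × 260 = 19,240.
With planned backorders, Q* = √(2DS/H) · √((H+B)/B).
√(2DS/H) = √(2 × 19,240 × 76.2 / 10.4) = 530.980.
√((H+B)/B) = √((10.4+40.4)/40.4) = 1.1213.
Q* ≈ 595.415.
S* = Q* · H/(H+B) = 595.415 × 10.4/50.8 ≈ 121.896.

S* ≈ 122 coils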